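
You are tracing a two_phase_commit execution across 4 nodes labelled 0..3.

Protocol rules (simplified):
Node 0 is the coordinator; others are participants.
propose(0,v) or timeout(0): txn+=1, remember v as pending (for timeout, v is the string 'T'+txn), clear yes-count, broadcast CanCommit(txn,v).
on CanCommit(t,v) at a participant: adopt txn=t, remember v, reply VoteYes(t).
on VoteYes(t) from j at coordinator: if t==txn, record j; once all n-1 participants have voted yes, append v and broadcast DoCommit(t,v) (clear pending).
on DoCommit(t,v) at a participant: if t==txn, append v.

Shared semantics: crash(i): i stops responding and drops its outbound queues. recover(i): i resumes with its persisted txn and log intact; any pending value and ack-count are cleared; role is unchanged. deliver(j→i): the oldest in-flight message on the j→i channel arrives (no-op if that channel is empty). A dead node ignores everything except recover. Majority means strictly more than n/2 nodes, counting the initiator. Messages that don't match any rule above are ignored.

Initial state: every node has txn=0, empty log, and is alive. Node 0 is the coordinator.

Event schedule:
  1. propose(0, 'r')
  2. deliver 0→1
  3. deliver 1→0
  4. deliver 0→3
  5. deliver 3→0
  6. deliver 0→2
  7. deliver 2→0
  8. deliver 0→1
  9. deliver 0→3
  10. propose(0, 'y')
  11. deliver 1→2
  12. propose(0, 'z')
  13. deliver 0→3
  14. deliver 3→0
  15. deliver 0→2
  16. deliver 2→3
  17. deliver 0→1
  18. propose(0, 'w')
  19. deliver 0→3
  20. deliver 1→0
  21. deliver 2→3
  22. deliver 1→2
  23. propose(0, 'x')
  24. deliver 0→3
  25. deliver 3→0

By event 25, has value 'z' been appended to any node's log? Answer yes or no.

e1 propose(0,'r'): 0[coor,t=1,-]
e2 deliver 0→1: 1[part,t=1,-]
e3 deliver 1→0: ·
e4 deliver 0→3: 3[part,t=1,-]
e5 deliver 3→0: ·
e6 deliver 0→2: 2[part,t=1,-]
e7 deliver 2→0: 0[coor,t=1,r]
e8 deliver 0→1: 1[part,t=1,r]
e9 deliver 0→3: 3[part,t=1,r]
e10 propose(0,'y'): 0[coor,t=2,r]
e11 deliver 1→2: ·
e12 propose(0,'z'): 0[coor,t=3,r]
e13 deliver 0→3: 3[part,t=2,r]
e14 deliver 3→0: ·
e15 deliver 0→2: 2[part,t=1,r]
e16 deliver 2→3: ·
e17 deliver 0→1: 1[part,t=2,r]
e18 propose(0,'w'): 0[coor,t=4,r]
e19 deliver 0→3: 3[part,t=3,r]
e20 deliver 1→0: ·
e21 deliver 2→3: ·
e22 deliver 1→2: ·
e23 propose(0,'x'): 0[coor,t=5,r]
e24 deliver 0→3: 3[part,t=4,r]
e25 deliver 3→0: ·

no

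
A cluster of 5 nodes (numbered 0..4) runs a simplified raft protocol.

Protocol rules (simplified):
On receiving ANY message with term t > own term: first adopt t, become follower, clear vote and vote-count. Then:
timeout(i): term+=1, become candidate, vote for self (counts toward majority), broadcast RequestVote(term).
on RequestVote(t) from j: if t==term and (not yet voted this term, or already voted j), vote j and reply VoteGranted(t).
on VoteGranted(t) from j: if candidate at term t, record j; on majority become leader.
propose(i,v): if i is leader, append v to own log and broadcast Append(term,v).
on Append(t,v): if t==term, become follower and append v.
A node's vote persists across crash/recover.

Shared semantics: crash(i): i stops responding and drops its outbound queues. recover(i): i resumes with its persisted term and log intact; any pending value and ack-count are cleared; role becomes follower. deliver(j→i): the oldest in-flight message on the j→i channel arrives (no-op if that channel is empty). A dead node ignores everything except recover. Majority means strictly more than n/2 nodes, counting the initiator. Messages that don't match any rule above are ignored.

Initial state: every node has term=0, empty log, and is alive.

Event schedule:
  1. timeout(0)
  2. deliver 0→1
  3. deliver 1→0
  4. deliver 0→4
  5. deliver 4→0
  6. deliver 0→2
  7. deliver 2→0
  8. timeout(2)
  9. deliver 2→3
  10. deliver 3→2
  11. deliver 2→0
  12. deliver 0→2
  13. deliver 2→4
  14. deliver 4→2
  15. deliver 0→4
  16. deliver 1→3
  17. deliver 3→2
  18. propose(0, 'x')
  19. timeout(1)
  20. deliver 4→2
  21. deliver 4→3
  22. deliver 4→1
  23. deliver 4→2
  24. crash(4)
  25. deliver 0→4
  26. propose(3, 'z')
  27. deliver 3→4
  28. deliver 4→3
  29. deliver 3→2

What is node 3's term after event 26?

2

step 1 timeout(0): 0={cand,t=1,log=-}
step 2 deliver 0→1: 1={foll,t=1,log=-}
step 3 deliver 1→0: —
step 4 deliver 0→4: 4={foll,t=1,log=-}
step 5 deliver 4→0: 0={lead,t=1,log=-}
step 6 deliver 0→2: 2={foll,t=1,log=-}
step 7 deliver 2→0: —
step 8 timeout(2): 2={cand,t=2,log=-}
step 9 deliver 2→3: 3={foll,t=2,log=-}
step 10 deliver 3→2: —
step 11 deliver 2→0: 0={foll,t=2,log=-}
step 12 deliver 0→2: 2={lead,t=2,log=-}
step 13 deliver 2→4: 4={foll,t=2,log=-}
step 14 deliver 4→2: —
step 15 deliver 0→4: —
step 16 deliver 1→3: —
step 17 deliver 3→2: —
step 18 propose(0,'x'): —
step 19 timeout(1): 1={cand,t=2,log=-}
step 20 deliver 4→2: —
step 21 deliver 4→3: —
step 22 deliver 4→1: —
step 23 deliver 4→2: —
step 24 crash(4): 4={✗foll,t=2,log=-}
step 25 deliver 0→4: —
step 26 propose(3,'z'): —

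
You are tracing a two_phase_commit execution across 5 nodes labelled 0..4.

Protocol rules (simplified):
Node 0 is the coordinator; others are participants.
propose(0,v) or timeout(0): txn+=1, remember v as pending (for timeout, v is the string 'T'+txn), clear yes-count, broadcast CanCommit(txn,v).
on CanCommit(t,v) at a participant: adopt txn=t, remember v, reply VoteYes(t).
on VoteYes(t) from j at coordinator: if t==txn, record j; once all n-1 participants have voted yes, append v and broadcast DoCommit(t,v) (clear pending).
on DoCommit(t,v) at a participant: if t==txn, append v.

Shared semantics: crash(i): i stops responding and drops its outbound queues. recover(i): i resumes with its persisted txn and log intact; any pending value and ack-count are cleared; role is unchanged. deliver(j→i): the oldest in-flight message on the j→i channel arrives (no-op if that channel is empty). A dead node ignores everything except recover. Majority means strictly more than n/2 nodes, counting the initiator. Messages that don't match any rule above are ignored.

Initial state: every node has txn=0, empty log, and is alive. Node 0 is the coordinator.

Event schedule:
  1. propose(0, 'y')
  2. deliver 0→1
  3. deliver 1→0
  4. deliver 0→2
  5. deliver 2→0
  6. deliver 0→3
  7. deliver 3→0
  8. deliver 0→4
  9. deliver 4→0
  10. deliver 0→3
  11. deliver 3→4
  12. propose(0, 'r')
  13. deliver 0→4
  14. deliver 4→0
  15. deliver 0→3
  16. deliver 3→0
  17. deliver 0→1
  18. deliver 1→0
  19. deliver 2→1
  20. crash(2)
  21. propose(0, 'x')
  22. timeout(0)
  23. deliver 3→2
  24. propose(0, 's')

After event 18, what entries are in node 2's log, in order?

1. propose(0,'y'):  <0:coor t1 ->
2. deliver 0→1:  <1:part t1 ->
3. deliver 1→0:  nop
4. deliver 0→2:  <2:part t1 ->
5. deliver 2→0:  nop
6. deliver 0→3:  <3:part t1 ->
7. deliver 3→0:  nop
8. deliver 0→4:  <4:part t1 ->
9. deliver 4→0:  <0:coor t1 y>
10. deliver 0→3:  <3:part t1 y>
11. deliver 3→4:  nop
12. propose(0,'r'):  <0:coor t2 y>
13. deliver 0→4:  <4:part t1 y>
14. deliver 4→0:  nop
15. deliver 0→3:  <3:part t2 y>
16. deliver 3→0:  nop
17. deliver 0→1:  <1:part t1 y>
18. deliver 1→0:  nop

empty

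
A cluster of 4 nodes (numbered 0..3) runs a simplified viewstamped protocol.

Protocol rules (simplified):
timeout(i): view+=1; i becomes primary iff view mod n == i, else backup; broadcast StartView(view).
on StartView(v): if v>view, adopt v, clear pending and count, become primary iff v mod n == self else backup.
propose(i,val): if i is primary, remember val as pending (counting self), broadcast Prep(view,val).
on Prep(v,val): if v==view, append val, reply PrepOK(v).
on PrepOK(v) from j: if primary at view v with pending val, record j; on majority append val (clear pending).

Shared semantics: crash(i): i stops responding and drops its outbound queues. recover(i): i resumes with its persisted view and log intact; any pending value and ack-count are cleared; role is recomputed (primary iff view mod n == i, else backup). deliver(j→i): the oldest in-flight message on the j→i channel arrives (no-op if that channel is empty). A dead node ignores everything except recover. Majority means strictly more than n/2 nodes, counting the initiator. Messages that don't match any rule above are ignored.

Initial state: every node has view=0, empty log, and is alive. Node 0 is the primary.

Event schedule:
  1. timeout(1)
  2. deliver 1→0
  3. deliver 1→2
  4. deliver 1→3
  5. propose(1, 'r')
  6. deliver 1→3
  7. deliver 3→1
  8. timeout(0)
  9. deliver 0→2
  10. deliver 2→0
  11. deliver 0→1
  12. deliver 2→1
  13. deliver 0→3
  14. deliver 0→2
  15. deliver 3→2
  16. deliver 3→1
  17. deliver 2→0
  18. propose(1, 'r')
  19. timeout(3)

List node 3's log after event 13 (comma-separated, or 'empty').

r

e1 timeout(1): 1[prim,v=1,-]
e2 deliver 1→0: 0[back,v=1,-]
e3 deliver 1→2: 2[back,v=1,-]
e4 deliver 1→3: 3[back,v=1,-]
e5 propose(1,'r'): ·
e6 deliver 1→3: 3[back,v=1,r]
e7 deliver 3→1: ·
e8 timeout(0): 0[back,v=2,-]
e9 deliver 0→2: 2[prim,v=2,-]
e10 deliver 2→0: ·
e11 deliver 0→1: 1[back,v=2,-]
e12 deliver 2→1: ·
e13 deliver 0→3: 3[back,v=2,r]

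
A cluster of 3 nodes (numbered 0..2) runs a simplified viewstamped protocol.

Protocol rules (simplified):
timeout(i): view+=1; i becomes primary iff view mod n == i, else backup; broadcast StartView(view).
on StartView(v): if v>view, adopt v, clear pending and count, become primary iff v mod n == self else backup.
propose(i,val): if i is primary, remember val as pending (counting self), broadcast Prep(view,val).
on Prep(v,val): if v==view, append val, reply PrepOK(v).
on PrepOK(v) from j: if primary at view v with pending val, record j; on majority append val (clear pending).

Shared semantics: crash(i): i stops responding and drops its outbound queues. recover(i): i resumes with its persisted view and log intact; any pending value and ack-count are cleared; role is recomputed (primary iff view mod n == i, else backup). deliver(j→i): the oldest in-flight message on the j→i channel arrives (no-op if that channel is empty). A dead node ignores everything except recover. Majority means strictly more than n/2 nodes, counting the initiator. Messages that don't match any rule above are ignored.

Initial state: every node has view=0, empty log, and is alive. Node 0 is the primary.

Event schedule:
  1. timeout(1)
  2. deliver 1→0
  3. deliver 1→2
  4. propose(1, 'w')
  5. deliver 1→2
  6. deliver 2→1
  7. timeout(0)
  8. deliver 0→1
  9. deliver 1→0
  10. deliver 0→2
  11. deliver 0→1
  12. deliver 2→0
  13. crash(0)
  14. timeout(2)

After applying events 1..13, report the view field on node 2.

e1 timeout(1): 1[prim,v=1,-]
e2 deliver 1→0: 0[back,v=1,-]
e3 deliver 1→2: 2[back,v=1,-]
e4 propose(1,'w'): ·
e5 deliver 1→2: 2[back,v=1,w]
e6 deliver 2→1: 1[prim,v=1,w]
e7 timeout(0): 0[back,v=2,-]
e8 deliver 0→1: 1[back,v=2,w]
e9 deliver 1→0: ·
e10 deliver 0→2: 2[prim,v=2,w]
e11 deliver 0→1: ·
e12 deliver 2→0: ·
e13 crash(0): 0[✗back,v=2,-]

2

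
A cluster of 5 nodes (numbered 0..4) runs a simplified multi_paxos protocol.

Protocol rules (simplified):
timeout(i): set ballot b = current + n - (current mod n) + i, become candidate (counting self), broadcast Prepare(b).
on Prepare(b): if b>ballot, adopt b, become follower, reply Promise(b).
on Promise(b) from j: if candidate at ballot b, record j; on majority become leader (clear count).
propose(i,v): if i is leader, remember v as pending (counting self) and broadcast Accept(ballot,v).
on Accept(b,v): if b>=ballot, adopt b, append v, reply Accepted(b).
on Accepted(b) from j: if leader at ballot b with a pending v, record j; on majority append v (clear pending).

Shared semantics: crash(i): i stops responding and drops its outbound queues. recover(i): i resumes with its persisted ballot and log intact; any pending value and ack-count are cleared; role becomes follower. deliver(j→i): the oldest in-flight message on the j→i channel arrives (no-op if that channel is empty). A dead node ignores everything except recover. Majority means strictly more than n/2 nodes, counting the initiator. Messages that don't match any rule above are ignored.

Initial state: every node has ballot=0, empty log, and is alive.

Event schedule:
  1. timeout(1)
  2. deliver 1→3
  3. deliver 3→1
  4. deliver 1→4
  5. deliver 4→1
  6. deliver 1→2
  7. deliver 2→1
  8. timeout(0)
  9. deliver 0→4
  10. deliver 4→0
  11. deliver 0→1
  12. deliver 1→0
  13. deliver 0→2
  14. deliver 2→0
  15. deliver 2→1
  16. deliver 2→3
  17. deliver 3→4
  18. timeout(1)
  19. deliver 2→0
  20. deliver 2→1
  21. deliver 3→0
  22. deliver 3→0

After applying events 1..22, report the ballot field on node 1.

after 1 — timeout(1): n1:cand/b6/[-]
after 2 — deliver 1→3: n3:foll/b6/[-]
after 3 — deliver 3→1: ·
after 4 — deliver 1→4: n4:foll/b6/[-]
after 5 — deliver 4→1: n1:lead/b6/[-]
after 6 — deliver 1→2: n2:foll/b6/[-]
after 7 — deliver 2→1: ·
after 8 — timeout(0): n0:cand/b5/[-]
after 9 — deliver 0→4: ·
after 10 — deliver 4→0: ·
after 11 — deliver 0→1: ·
after 12 — deliver 1→0: n0:foll/b6/[-]
after 13 — deliver 0→2: ·
after 14 — deliver 2→0: ·
after 15 — deliver 2→1: ·
after 16 — deliver 2→3: ·
after 17 — deliver 3→4: ·
after 18 — timeout(1): n1:cand/b11/[-]
after 19 — deliver 2→0: ·
after 20 — deliver 2→1: ·
after 21 — deliver 3→0: ·
after 22 — deliver 3→0: ·

11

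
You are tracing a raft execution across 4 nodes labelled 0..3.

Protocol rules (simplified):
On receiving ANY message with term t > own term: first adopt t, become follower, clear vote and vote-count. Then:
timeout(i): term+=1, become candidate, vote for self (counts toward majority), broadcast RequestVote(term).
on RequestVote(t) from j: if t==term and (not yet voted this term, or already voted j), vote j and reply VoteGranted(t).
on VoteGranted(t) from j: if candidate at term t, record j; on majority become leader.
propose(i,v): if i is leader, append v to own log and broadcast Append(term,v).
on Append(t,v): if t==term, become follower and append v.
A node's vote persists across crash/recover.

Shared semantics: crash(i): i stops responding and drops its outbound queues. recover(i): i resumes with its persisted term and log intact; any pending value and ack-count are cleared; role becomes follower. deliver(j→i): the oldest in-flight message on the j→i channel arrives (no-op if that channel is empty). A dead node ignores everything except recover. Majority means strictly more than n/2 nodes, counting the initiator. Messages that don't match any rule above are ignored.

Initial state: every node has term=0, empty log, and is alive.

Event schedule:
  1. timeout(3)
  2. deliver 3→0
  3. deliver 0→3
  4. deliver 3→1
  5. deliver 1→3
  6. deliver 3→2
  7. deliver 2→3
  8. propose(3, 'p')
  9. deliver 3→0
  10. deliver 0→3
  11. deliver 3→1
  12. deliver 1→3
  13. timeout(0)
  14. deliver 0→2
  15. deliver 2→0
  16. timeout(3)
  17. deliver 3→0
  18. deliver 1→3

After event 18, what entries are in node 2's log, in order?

e1 timeout(3): 3[cand,t=1,-]
e2 deliver 3→0: 0[foll,t=1,-]
e3 deliver 0→3: ·
e4 deliver 3→1: 1[foll,t=1,-]
e5 deliver 1→3: 3[lead,t=1,-]
e6 deliver 3→2: 2[foll,t=1,-]
e7 deliver 2→3: ·
e8 propose(3,'p'): 3[lead,t=1,p]
e9 deliver 3→0: 0[foll,t=1,p]
e10 deliver 0→3: ·
e11 deliver 3→1: 1[foll,t=1,p]
e12 deliver 1→3: ·
e13 timeout(0): 0[cand,t=2,p]
e14 deliver 0→2: 2[foll,t=2,-]
e15 deliver 2→0: ·
e16 timeout(3): 3[cand,t=2,p]
e17 deliver 3→0: ·
e18 deliver 1→3: ·

empty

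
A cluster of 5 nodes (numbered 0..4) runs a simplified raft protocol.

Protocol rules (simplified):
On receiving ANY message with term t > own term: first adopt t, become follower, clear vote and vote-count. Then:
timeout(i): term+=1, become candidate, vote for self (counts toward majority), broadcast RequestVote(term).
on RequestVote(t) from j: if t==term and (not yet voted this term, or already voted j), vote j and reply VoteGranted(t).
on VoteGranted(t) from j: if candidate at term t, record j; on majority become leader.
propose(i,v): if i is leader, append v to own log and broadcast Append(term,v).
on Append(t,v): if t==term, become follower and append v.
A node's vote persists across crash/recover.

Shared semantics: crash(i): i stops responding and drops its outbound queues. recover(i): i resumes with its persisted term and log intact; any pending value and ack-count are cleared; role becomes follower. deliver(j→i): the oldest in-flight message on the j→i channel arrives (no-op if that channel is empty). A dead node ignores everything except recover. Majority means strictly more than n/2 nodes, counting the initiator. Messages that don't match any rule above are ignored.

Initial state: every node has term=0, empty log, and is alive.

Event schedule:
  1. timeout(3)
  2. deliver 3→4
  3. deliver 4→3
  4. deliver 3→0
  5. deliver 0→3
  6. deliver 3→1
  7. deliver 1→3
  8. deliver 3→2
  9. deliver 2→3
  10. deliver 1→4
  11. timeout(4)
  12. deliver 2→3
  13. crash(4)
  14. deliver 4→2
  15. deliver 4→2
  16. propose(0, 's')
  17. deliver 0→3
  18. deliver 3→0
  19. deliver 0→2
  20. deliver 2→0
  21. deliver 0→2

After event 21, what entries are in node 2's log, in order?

empty

1. timeout(3):  <3:cand t1 ->
2. deliver 3→4:  <4:foll t1 ->
3. deliver 4→3:  nop
4. deliver 3→0:  <0:foll t1 ->
5. deliver 0→3:  <3:lead t1 ->
6. deliver 3→1:  <1:foll t1 ->
7. deliver 1→3:  nop
8. deliver 3→2:  <2:foll t1 ->
9. deliver 2→3:  nop
10. deliver 1→4:  nop
11. timeout(4):  <4:cand t2 ->
12. deliver 2→3:  nop
13. crash(4):  <4:✗cand t2 ->
14. deliver 4→2:  nop
15. deliver 4→2:  nop
16. propose(0,'s'):  nop
17. deliver 0→3:  nop
18. deliver 3→0:  nop
19. deliver 0→2:  nop
20. deliver 2→0:  nop
21. deliver 0→2:  nop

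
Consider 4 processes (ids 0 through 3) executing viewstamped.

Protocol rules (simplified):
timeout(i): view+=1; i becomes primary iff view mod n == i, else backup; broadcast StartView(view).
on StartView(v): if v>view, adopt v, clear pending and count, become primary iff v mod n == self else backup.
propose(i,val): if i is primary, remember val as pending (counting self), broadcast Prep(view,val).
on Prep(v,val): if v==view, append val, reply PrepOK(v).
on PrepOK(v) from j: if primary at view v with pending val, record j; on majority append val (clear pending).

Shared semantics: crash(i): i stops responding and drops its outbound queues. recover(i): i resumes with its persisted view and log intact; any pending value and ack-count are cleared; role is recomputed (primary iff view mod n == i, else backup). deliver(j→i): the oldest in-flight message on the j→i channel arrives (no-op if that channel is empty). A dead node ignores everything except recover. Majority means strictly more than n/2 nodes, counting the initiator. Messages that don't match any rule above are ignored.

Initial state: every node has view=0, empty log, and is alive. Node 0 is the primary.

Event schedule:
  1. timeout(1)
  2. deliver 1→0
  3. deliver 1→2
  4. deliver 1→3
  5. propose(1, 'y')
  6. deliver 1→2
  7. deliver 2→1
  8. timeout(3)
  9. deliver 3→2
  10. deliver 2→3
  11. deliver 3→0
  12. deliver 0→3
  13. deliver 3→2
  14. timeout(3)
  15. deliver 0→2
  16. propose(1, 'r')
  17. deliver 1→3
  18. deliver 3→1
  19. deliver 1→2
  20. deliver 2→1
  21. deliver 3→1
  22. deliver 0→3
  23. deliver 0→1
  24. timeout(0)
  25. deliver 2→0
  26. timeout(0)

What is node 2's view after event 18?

2

1. timeout(1):  <1:prim v1 ->
2. deliver 1→0:  <0:back v1 ->
3. deliver 1→2:  <2:back v1 ->
4. deliver 1→3:  <3:back v1 ->
5. propose(1,'y'):  nop
6. deliver 1→2:  <2:back v1 y>
7. deliver 2→1:  nop
8. timeout(3):  <3:back v2 ->
9. deliver 3→2:  <2:prim v2 y>
10. deliver 2→3:  nop
11. deliver 3→0:  <0:back v2 ->
12. deliver 0→3:  nop
13. deliver 3→2:  nop
14. timeout(3):  <3:prim v3 ->
15. deliver 0→2:  nop
16. propose(1,'r'):  nop
17. deliver 1→3:  nop
18. deliver 3→1:  <1:back v2 ->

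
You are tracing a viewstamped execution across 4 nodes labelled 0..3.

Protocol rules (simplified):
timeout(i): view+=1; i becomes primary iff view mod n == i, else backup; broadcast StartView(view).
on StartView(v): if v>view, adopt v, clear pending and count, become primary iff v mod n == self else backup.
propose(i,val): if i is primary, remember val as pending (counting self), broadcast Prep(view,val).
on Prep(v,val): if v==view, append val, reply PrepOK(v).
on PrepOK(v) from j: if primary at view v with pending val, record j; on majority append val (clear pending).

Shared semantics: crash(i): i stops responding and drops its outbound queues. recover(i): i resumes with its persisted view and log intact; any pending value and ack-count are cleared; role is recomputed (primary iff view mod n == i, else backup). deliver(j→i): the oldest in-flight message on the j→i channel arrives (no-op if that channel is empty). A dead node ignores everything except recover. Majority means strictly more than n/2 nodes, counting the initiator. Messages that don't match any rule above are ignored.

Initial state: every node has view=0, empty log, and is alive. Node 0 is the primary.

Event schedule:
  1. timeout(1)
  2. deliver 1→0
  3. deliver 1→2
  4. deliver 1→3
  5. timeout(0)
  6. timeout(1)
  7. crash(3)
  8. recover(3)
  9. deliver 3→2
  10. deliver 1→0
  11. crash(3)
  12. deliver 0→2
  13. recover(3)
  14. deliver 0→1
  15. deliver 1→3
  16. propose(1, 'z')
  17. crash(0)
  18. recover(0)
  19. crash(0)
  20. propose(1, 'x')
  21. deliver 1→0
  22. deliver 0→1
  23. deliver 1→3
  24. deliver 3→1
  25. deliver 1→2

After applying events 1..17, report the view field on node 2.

1. timeout(1):  <1:prim v1 ->
2. deliver 1→0:  <0:back v1 ->
3. deliver 1→2:  <2:back v1 ->
4. deliver 1→3:  <3:back v1 ->
5. timeout(0):  <0:back v2 ->
6. timeout(1):  <1:back v2 ->
7. crash(3):  <3:✗back v1 ->
8. recover(3):  <3:back v1 ->
9. deliver 3→2:  nop
10. deliver 1→0:  nop
11. crash(3):  <3:✗back v1 ->
12. deliver 0→2:  <2:prim v2 ->
13. recover(3):  <3:back v1 ->
14. deliver 0→1:  nop
15. deliver 1→3:  <3:back v2 ->
16. propose(1,'z'):  nop
17. crash(0):  <0:✗back v2 ->

2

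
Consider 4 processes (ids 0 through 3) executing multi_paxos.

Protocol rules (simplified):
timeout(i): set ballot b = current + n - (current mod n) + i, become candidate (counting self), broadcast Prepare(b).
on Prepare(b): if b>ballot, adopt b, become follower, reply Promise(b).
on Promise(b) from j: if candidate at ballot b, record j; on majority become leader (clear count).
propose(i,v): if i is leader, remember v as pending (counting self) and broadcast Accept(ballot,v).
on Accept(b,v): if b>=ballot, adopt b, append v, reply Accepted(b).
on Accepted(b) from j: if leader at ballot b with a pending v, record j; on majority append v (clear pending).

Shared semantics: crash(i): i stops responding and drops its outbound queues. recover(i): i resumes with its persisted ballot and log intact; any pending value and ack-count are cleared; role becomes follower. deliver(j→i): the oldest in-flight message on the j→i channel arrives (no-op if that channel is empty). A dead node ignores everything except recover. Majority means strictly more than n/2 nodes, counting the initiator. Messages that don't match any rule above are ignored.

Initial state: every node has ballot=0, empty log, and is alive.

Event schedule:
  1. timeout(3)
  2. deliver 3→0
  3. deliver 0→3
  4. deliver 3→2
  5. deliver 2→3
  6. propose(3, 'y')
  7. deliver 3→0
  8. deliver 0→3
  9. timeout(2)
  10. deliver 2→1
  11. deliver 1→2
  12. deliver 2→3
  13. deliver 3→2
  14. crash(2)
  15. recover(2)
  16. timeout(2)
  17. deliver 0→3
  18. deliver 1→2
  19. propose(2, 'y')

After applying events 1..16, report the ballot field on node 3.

10

1. timeout(3):  <3:cand b7 ->
2. deliver 3→0:  <0:foll b7 ->
3. deliver 0→3:  nop
4. deliver 3→2:  <2:foll b7 ->
5. deliver 2→3:  <3:lead b7 ->
6. propose(3,'y'):  nop
7. deliver 3→0:  <0:foll b7 y>
8. deliver 0→3:  nop
9. timeout(2):  <2:cand b10 ->
10. deliver 2→1:  <1:foll b10 ->
11. deliver 1→2:  nop
12. deliver 2→3:  <3:foll b10 ->
13. deliver 3→2:  nop
14. crash(2):  <2:✗cand b10 ->
15. recover(2):  <2:foll b10 ->
16. timeout(2):  <2:cand b14 ->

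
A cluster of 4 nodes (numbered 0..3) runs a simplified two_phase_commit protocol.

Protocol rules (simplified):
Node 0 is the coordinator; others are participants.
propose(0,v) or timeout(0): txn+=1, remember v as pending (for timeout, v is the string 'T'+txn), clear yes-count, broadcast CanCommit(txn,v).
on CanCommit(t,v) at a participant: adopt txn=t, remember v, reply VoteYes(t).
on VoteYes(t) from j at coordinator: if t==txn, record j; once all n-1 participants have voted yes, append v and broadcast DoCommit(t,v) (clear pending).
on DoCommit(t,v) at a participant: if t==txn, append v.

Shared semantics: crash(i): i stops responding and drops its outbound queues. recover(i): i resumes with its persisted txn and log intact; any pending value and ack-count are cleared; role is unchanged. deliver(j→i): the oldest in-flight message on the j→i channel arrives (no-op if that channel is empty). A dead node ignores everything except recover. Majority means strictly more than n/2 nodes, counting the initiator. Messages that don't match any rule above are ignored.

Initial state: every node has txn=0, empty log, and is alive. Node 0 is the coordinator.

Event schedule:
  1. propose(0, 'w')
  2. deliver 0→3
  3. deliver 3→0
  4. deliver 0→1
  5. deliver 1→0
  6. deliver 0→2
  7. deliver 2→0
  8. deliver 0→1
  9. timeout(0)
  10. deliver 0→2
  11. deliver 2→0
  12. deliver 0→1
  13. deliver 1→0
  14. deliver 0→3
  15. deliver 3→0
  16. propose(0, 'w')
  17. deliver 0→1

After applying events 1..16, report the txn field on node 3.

1

1. propose(0,'w'):  <0:coor t1 ->
2. deliver 0→3:  <3:part t1 ->
3. deliver 3→0:  nop
4. deliver 0→1:  <1:part t1 ->
5. deliver 1→0:  nop
6. deliver 0→2:  <2:part t1 ->
7. deliver 2→0:  <0:coor t1 w>
8. deliver 0→1:  <1:part t1 w>
9. timeout(0):  <0:coor t2 w>
10. deliver 0→2:  <2:part t1 w>
11. deliver 2→0:  nop
12. deliver 0→1:  <1:part t2 w>
13. deliver 1→0:  nop
14. deliver 0→3:  <3:part t1 w>
15. deliver 3→0:  nop
16. propose(0,'w'):  <0:coor t3 w>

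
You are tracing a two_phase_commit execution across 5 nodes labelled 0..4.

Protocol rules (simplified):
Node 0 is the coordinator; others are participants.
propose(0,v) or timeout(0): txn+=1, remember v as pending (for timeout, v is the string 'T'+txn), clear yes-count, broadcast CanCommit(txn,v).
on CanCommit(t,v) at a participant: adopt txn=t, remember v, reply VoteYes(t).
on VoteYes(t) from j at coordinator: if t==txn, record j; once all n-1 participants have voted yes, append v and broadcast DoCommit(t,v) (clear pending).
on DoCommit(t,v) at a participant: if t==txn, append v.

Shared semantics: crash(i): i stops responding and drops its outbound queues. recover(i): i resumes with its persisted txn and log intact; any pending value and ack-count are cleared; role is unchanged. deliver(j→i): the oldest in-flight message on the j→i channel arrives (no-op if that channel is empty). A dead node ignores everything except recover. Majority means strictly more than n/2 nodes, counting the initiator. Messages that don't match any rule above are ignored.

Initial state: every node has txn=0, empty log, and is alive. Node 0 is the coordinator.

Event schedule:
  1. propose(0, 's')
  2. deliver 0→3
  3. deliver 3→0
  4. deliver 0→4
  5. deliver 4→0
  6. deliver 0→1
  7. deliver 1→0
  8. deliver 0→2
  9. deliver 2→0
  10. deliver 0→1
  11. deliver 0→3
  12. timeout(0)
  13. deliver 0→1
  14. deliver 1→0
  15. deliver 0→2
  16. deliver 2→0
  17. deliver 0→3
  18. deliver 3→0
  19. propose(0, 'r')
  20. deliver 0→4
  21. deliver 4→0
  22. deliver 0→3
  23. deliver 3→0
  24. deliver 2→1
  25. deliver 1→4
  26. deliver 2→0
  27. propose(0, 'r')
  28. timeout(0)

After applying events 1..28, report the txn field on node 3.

3

step 1 propose(0,'s'): 0={coor,t=1,log=-}
step 2 deliver 0→3: 3={part,t=1,log=-}
step 3 deliver 3→0: —
step 4 deliver 0→4: 4={part,t=1,log=-}
step 5 deliver 4→0: —
step 6 deliver 0→1: 1={part,t=1,log=-}
step 7 deliver 1→0: —
step 8 deliver 0→2: 2={part,t=1,log=-}
step 9 deliver 2→0: 0={coor,t=1,log=s}
step 10 deliver 0→1: 1={part,t=1,log=s}
step 11 deliver 0→3: 3={part,t=1,log=s}
step 12 timeout(0): 0={coor,t=2,log=s}
step 13 deliver 0→1: 1={part,t=2,log=s}
step 14 deliver 1→0: —
step 15 deliver 0→2: 2={part,t=1,log=s}
step 16 deliver 2→0: —
step 17 deliver 0→3: 3={part,t=2,log=s}
step 18 deliver 3→0: —
step 19 propose(0,'r'): 0={coor,t=3,log=s}
step 20 deliver 0→4: 4={part,t=1,log=s}
step 21 deliver 4→0: —
step 22 deliver 0→3: 3={part,t=3,log=s}
step 23 deliver 3→0: —
step 24 deliver 2→1: —
step 25 deliver 1→4: —
step 26 deliver 2→0: —
step 27 propose(0,'r'): 0={coor,t=4,log=s}
step 28 timeout(0): 0={coor,t=5,log=s}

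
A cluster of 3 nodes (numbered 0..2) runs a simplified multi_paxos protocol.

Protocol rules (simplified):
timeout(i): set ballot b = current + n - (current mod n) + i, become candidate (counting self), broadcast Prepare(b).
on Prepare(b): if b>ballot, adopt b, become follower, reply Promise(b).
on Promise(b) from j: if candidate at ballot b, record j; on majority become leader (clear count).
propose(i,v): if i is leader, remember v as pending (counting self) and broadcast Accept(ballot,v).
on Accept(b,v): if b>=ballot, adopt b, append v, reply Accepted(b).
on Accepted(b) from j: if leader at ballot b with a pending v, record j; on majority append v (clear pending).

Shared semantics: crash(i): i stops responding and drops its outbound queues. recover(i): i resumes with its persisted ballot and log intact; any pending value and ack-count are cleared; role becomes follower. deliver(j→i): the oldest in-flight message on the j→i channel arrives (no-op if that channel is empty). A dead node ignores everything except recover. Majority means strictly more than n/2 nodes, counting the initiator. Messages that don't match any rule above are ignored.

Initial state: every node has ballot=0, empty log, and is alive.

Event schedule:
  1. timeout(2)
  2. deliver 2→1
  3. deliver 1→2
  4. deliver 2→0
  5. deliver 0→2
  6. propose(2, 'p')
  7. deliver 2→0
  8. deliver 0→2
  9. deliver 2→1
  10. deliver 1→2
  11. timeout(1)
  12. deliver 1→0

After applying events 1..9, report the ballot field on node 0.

5

e1 timeout(2): 2[cand,b=5,-]
e2 deliver 2→1: 1[foll,b=5,-]
e3 deliver 1→2: 2[lead,b=5,-]
e4 deliver 2→0: 0[foll,b=5,-]
e5 deliver 0→2: ·
e6 propose(2,'p'): ·
e7 deliver 2→0: 0[foll,b=5,p]
e8 deliver 0→2: 2[lead,b=5,p]
e9 deliver 2→1: 1[foll,b=5,p]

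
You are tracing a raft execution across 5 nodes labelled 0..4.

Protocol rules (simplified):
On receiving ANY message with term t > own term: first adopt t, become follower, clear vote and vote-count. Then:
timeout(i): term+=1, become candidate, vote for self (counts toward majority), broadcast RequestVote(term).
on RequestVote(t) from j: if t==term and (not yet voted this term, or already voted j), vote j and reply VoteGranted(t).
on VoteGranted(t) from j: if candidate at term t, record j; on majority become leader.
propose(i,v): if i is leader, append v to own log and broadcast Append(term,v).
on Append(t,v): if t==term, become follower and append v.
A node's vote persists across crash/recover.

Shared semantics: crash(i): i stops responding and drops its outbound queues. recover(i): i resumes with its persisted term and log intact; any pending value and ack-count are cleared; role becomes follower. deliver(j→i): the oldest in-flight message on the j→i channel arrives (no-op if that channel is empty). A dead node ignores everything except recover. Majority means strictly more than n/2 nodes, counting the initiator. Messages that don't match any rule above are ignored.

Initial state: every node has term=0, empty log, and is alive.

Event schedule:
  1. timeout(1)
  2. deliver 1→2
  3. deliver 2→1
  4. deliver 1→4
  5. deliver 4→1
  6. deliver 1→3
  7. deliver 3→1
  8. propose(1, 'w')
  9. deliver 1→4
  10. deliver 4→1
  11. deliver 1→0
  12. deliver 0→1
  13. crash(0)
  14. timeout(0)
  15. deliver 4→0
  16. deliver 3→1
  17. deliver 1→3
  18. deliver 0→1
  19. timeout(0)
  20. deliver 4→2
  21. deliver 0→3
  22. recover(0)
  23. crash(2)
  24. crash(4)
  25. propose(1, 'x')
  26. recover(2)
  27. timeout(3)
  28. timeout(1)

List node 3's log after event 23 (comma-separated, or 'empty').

1. timeout(1):  <1:cand t1 ->
2. deliver 1→2:  <2:foll t1 ->
3. deliver 2→1:  nop
4. deliver 1→4:  <4:foll t1 ->
5. deliver 4→1:  <1:lead t1 ->
6. deliver 1→3:  <3:foll t1 ->
7. deliver 3→1:  nop
8. propose(1,'w'):  <1:lead t1 w>
9. deliver 1→4:  <4:foll t1 w>
10. deliver 4→1:  nop
11. deliver 1→0:  <0:foll t1 ->
12. deliver 0→1:  nop
13. crash(0):  <0:✗foll t1 ->
14. timeout(0):  nop
15. deliver 4→0:  nop
16. deliver 3→1:  nop
17. deliver 1→3:  <3:foll t1 w>
18. deliver 0→1:  nop
19. timeout(0):  nop
20. deliver 4→2:  nop
21. deliver 0→3:  nop
22. recover(0):  <0:foll t1 ->
23. crash(2):  <2:✗foll t1 ->

w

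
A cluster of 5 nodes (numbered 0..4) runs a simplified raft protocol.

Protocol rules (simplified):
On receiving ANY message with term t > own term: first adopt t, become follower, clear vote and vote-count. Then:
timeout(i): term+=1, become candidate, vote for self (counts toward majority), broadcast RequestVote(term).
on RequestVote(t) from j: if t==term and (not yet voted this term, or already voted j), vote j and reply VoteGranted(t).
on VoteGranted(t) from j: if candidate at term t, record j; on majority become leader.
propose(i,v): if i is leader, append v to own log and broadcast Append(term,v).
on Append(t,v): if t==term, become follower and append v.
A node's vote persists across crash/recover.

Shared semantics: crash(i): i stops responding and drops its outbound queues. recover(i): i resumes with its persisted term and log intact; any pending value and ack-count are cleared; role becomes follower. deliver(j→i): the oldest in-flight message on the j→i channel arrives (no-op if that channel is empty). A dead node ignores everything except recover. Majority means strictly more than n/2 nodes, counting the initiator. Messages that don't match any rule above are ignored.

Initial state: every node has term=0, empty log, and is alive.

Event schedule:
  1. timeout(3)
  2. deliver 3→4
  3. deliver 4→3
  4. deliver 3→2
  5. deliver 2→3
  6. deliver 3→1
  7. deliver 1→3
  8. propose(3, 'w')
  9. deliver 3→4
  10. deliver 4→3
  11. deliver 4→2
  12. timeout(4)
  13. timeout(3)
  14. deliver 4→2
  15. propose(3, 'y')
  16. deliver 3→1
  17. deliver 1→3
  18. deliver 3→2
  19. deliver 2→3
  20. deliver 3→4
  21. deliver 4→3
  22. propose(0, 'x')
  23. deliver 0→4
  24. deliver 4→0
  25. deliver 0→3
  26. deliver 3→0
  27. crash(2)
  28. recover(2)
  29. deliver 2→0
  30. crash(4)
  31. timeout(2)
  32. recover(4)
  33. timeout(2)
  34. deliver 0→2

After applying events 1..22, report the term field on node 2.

2

step 1 timeout(3): 3={cand,t=1,log=-}
step 2 deliver 3→4: 4={foll,t=1,log=-}
step 3 deliver 4→3: —
step 4 deliver 3→2: 2={foll,t=1,log=-}
step 5 deliver 2→3: 3={lead,t=1,log=-}
step 6 deliver 3→1: 1={foll,t=1,log=-}
step 7 deliver 1→3: —
step 8 propose(3,'w'): 3={lead,t=1,log=w}
step 9 deliver 3→4: 4={foll,t=1,log=w}
step 10 deliver 4→3: —
step 11 deliver 4→2: —
step 12 timeout(4): 4={cand,t=2,log=w}
step 13 timeout(3): 3={cand,t=2,log=w}
step 14 deliver 4→2: 2={foll,t=2,log=-}
step 15 propose(3,'y'): —
step 16 deliver 3→1: 1={foll,t=1,log=w}
step 17 deliver 1→3: —
step 18 deliver 3→2: —
step 19 deliver 2→3: —
step 20 deliver 3→4: —
step 21 deliver 4→3: —
step 22 propose(0,'x'): —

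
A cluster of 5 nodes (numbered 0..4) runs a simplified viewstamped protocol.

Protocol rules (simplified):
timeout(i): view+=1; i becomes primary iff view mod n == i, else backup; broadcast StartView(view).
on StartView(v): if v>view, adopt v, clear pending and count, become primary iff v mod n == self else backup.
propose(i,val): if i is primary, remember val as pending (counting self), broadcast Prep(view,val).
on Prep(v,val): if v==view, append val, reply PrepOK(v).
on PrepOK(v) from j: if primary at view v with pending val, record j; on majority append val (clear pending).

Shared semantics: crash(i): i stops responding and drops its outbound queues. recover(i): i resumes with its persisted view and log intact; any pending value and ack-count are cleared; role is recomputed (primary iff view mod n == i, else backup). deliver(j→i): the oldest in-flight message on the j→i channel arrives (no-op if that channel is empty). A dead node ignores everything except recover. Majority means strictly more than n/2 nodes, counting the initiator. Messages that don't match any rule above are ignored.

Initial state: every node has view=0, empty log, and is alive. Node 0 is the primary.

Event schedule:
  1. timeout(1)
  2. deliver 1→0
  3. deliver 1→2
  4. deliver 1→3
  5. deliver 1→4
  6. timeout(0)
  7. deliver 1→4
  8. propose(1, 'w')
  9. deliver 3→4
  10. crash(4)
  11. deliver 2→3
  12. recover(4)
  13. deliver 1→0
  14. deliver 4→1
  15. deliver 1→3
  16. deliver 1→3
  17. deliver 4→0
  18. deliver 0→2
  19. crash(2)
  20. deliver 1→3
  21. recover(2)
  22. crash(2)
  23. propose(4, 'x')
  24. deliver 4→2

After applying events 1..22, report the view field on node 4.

after 1 — timeout(1): n1:prim/v1/[-]
after 2 — deliver 1→0: n0:back/v1/[-]
after 3 — deliver 1→2: n2:back/v1/[-]
after 4 — deliver 1→3: n3:back/v1/[-]
after 5 — deliver 1→4: n4:back/v1/[-]
after 6 — timeout(0): n0:back/v2/[-]
after 7 — deliver 1→4: ·
after 8 — propose(1,'w'): ·
after 9 — deliver 3→4: ·
after 10 — crash(4): n4:✗back/v1/[-]
after 11 — deliver 2→3: ·
after 12 — recover(4): n4:back/v1/[-]
after 13 — deliver 1→0: ·
after 14 — deliver 4→1: ·
after 15 — deliver 1→3: n3:back/v1/[w]
after 16 — deliver 1→3: ·
after 17 — deliver 4→0: ·
after 18 — deliver 0→2: n2:prim/v2/[-]
after 19 — crash(2): n2:✗prim/v2/[-]
after 20 — deliver 1→3: ·
after 21 — recover(2): n2:prim/v2/[-]
after 22 — crash(2): n2:✗prim/v2/[-]

1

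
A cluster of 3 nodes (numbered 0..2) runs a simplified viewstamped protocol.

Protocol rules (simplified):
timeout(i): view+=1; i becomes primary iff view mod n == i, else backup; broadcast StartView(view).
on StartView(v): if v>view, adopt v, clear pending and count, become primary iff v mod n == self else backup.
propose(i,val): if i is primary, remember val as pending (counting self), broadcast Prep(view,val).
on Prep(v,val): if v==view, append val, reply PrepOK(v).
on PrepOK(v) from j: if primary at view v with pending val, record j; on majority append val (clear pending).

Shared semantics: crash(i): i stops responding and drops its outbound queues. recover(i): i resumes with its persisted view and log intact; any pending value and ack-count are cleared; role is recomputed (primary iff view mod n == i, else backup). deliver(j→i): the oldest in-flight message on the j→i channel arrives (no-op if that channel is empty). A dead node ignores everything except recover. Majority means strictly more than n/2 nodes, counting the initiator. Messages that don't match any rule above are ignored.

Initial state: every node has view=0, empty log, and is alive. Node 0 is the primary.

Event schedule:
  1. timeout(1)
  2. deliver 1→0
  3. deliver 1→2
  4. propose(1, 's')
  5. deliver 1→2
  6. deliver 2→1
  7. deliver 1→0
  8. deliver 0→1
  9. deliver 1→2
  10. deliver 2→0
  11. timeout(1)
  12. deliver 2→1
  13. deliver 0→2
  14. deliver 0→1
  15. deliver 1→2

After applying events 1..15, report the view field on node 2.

2

after 1 — timeout(1): n1:prim/v1/[-]
after 2 — deliver 1→0: n0:back/v1/[-]
after 3 — deliver 1→2: n2:back/v1/[-]
after 4 — propose(1,'s'): ·
after 5 — deliver 1→2: n2:back/v1/[s]
after 6 — deliver 2→1: n1:prim/v1/[s]
after 7 — deliver 1→0: n0:back/v1/[s]
after 8 — deliver 0→1: ·
after 9 — deliver 1→2: ·
after 10 — deliver 2→0: ·
after 11 — timeout(1): n1:back/v2/[s]
after 12 — deliver 2→1: ·
after 13 — deliver 0→2: ·
after 14 — deliver 0→1: ·
after 15 — deliver 1→2: n2:prim/v2/[s]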